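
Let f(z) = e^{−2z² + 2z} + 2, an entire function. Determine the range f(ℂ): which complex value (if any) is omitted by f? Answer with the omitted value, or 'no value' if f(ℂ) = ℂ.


Little Picard bounds the complement of f(ℂ) to at most one point.
The exponent g(z) = −2z² + 2z is a nonconstant polynomial, hence surjective onto ℂ. So e^{g(z)} takes every value in {e^w : w ∈ ℂ} = ℂ ∖ {0}. Adding 2 shifts the range to ℂ ∖ {2}. f omits exactly 2.

Omitted value: 2.


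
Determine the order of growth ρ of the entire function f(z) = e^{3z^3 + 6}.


|e^{3z^3 + 6}| = e^{Re(3·z^3) + 6} ≤ e^{3|z|^3 + 6} = e^{3r^3 + 6} on |z| = r, so ρ ≤ 3. Choosing z on |z|=r so that 3·z^3 is real positive (always possible by picking arg z appropriately) gives |f(z)| = e^{3r^3 + 6}, matching the bound. The additive constant 6 does not affect log log M(r) ~ 3·log r. Hence ρ = 3.
Therefore ρ = 3.

Order ρ = 3.


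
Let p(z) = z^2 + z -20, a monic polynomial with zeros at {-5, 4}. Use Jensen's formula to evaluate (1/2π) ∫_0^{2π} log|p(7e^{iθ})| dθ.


Zeros: -5, 4; r = 7.
Inside |z| < r: -5, 4. Outside (|z| ≥ r): ∅.
p(0) = -20, so log|p(0)| = log(20) = 2.9957.
Apply Jensen: I(r) = log|p(0)| + Σ_k log(r/|z_k|), summed over zeros inside |z| < r.
  log(r/|z_k|) for z_k = -5: log(7/5) = 0.3365
  log(r/|z_k|) for z_k = 4: log(7/4) = 0.5596
Sum over inside zeros: 0.8961.
I(r) = log|p(0)| + (inside sum) = 2.9957 + 0.8961 = 3.8918.
Closed form (all zeros inside, monic): I(r) = n·log(r) = 2·log(7) = 3.8918. ✓

I(r) ≈ 3.8918.


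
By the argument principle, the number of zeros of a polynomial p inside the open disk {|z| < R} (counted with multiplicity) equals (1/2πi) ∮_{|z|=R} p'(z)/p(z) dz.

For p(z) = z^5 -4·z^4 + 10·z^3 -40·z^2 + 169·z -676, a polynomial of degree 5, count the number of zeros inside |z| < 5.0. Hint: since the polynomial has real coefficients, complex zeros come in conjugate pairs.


The zeros of p are: (-2 + 3i), (-2 - 3i), (2 + 3i), (2 - 3i), 4.
Their magnitudes are: 3.606, 3.606, 3.606, 3.606, 4.
Zeros with |z| < R = 5.0: (-2 + 3i), (-2 - 3i), (2 + 3i), (2 - 3i), 4.
Count = 5.
By the argument principle, (1/2πi) ∮_{|z|=R} p'(z)/p(z) dz equals exactly this count.

Number of zeros inside |z| < 5.0: 5.


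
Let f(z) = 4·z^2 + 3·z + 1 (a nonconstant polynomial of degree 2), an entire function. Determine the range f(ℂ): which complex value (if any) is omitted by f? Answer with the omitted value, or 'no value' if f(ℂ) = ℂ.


Little Picard bounds the complement of f(ℂ) to at most one point.
For every w ∈ ℂ, the equation p(z) − w = 0 is a nonconstant polynomial in z and hence has at least one root by the fundamental theorem of algebra. So p is surjective onto ℂ, omitting no value.

Omitted value: no value.


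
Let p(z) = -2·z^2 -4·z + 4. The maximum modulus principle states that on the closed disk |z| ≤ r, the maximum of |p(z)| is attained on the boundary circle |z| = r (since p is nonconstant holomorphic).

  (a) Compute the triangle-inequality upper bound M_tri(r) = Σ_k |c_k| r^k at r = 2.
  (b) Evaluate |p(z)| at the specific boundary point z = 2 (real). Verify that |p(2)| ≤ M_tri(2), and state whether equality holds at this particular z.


Coefficients: c_0 = 4, c_1 = -4, c_2 = -2. Radius r = 2.
Part (a). Triangle bound: M_tri(r) = Σ_k |c_k| r^k
  = |4|·2^0 + |-4|·2^1 + |-2|·2^2
  = 4 + 8 + 8 = 20.
This bounds M(r) := max_{|z|=r} |p(z)| from above; equality holds iff all terms c_k z^k can be made to align in phase at a single z on |z|=r.
Part (b). At z = 2 (real, on the circle |z| = r):
  p(2) = (4)·2^0 + (-4)·2^1 + (-2)·2^2 = -12.
  |p(2)| = 12.
Check: |p(2)| = 12 ≤ 20 = M_tri(2). ✓ Equality does not hold at z = 2 (the coefficients have mixed signs, so the terms do not all align in phase there).

M_tri(2) = 20; |p(2)| = 12; equality at z=2: no.


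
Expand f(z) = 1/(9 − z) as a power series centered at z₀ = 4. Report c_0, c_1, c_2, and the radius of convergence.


Let w = z − z₀, so z = z₀ + w.
Then 9 − z = 9 − (z₀ + w) = (9 − z₀) − w = 5 − w.
f(z) = 1/(5 − w) = (1/(5)) · 1/(1 − w/(5)) = Σ_{n≥0} w^n / (5)^(n+1).
So c_n = 1/(5)^(n+1):
  c_0 = 1/(5)^1 = 1/5.
  c_1 = 1/(5)^2 = 1/25.
  c_2 = 1/(5)^3 = 1/125.
The series is valid for |w/d| < 1, i.e. |z − z₀| < |d|.
Radius of convergence: R = |9 − z₀| = |5| = 5 (distance from z₀ to the singularity z = 9).

c_0 = 1/5, c_1 = 1/25, c_2 = 1/125; R = 5.


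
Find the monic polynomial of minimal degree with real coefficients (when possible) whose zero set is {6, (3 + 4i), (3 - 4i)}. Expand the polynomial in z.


The polynomial is p(z) = ∏_{α ∈ S} (z − α), where S = {6, (3 + 4i), (3 - 4i)}.
Expanding the product yields: p(z) = z^3 -12·z^2 + 61·z -150.
Note conjugate pairs combine to real quadratics: (z − (3+4i))(z − (3−4i)) = z² − 6z + 25.
The resulting polynomial has degree 3 and real coefficients as required.

p(z) = z^3 -12·z^2 + 61·z -150.


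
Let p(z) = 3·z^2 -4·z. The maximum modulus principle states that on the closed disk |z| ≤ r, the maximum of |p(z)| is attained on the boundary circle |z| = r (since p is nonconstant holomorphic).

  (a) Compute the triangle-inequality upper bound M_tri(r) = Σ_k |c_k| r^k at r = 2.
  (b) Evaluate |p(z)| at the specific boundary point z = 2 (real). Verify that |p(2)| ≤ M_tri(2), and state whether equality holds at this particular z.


Coefficients: c_0 = 0, c_1 = -4, c_2 = 3. Radius r = 2.
Part (a). Triangle bound: M_tri(r) = Σ_k |c_k| r^k
  = |0|·2^0 + |-4|·2^1 + |3|·2^2
  = 0 + 8 + 12 = 20.
This bounds M(r) := max_{|z|=r} |p(z)| from above; equality holds iff all terms c_k z^k can be made to align in phase at a single z on |z|=r.
Part (b). At z = 2 (real, on the circle |z| = r):
  p(2) = (0)·2^0 + (-4)·2^1 + (3)·2^2 = 4.
  |p(2)| = 4.
Check: |p(2)| = 4 ≤ 20 = M_tri(2). ✓ Equality does not hold at z = 2 (the coefficients have mixed signs, so the terms do not all align in phase there).

M_tri(2) = 20; |p(2)| = 4; equality at z=2: no.


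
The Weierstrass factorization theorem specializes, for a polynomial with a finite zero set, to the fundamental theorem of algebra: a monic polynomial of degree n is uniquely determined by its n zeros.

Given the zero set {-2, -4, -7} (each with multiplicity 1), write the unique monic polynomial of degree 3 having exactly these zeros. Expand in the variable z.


The polynomial is p(z) = ∏_{α ∈ S} (z − α), where S = {-2, -4, -7}.
Expanding the product yields: p(z) = z^3 + 13·z^2 + 50·z + 56.
The resulting polynomial has degree 3 and real coefficients as required.

p(z) = z^3 + 13·z^2 + 50·z + 56.


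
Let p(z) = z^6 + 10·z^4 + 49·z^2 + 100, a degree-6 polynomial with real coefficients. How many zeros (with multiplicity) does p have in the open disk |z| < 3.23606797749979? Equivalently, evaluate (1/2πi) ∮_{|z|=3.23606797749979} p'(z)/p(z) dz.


The zeros of p are: (0 + 2i), (0 - 2i), (-1 + 2i), (-1 - 2i), (1 + 2i), (1 - 2i).
Their magnitudes are: 2, 2, 2.236, 2.236, 2.236, 2.236.
Zeros with |z| < R = 3.23606797749979: (0 + 2i), (0 - 2i), (-1 + 2i), (-1 - 2i), (1 + 2i), (1 - 2i).
Count = 6.
By the argument principle, (1/2πi) ∮_{|z|=R} p'(z)/p(z) dz equals exactly this count.

Number of zeros inside |z| < 3.23606797749979: 6.


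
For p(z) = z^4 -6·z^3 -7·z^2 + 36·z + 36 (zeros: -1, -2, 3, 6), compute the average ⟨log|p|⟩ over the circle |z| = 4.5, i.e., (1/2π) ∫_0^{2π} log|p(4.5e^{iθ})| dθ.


Zeros: -2, -1, 3, 6; r = 4.5.
Inside |z| < r: -2, -1, 3. Outside (|z| ≥ r): 6.
p(0) = 36, so log|p(0)| = log(36) = 3.5835.
Apply Jensen: I(r) = log|p(0)| + Σ_k log(r/|z_k|), summed over zeros inside |z| < r.
  log(r/|z_k|) for z_k = -1: log(4.5/1) = 1.5041
  log(r/|z_k|) for z_k = -2: log(4.5/2) = 0.8109
  log(r/|z_k|) for z_k = 3: log(4.5/3) = 0.4055
  Outside zeros (6) contribute nothing to the Jensen sum.
Sum over inside zeros: 2.7205.
I(r) = log|p(0)| + (inside sum) = 3.5835 + 2.7205 = 6.3040.
Note: since some zeros are outside |z| ≤ r, the simplified n·log(r) form does NOT apply — only the inside zeros contribute.

I(r) ≈ 6.3040.


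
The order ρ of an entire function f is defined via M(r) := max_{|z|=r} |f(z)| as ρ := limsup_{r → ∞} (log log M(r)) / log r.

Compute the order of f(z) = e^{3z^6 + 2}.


|e^{3z^6 + 2}| = e^{Re(3·z^6) + 2} ≤ e^{3|z|^6 + 2} = e^{3r^6 + 2} on |z| = r, so ρ ≤ 6. Choosing z on |z|=r so that 3·z^6 is real positive (always possible by picking arg z appropriately) gives |f(z)| = e^{3r^6 + 2}, matching the bound. The additive constant 2 does not affect log log M(r) ~ 6·log r. Hence ρ = 6.
Therefore ρ = 6.

Order ρ = 6.


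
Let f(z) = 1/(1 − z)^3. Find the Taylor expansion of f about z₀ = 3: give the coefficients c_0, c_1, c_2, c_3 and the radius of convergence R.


Let w = z − z₀, so z = z₀ + w.
Then 1 − z = 1 − (z₀ + w) = (1 − z₀) − w = -2 − w.
f(z) = 1/(-2 − w)^3 = (1/(-2)^3) · (1 − w/(-2))^{−3}.
By the binomial series (1−u)^{−3} = Σ_{n≥0} C(n+2, 2) u^n for |u|<1, with u = w/(-2):
  c_n = C(n+2, 2) / (-2)^(n+3).
  c_0 = 1/(-2)^3 = -1/8.
  c_1 = 3/(-2)^4 = 3/16.
  c_2 = 6/(-2)^5 = -3/16.
  c_3 = 10/(-2)^6 = 5/32.
The series is valid for |w/d| < 1, i.e. |z − z₀| < |d|.
Radius of convergence: R = |1 − z₀| = |-2| = 2 (distance from z₀ to the singularity z = 1).

c_0 = -1/8, c_1 = 3/16, c_2 = -3/16, c_3 = 5/32; R = 2.


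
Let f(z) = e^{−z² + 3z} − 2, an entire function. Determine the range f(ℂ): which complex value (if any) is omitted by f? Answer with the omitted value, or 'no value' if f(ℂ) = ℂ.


Little Picard bounds the complement of f(ℂ) to at most one point.
The exponent g(z) = −z² + 3z is a nonconstant polynomial, hence surjective onto ℂ. So e^{g(z)} takes every value in {e^w : w ∈ ℂ} = ℂ ∖ {0}. Adding -2 shifts the range to ℂ ∖ {-2}. f omits exactly -2.

Omitted value: -2.


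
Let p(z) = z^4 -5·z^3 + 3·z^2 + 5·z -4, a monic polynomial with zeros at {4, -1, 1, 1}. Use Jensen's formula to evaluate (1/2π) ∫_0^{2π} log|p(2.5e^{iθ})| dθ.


Zeros: -1, 1, 1, 4; r = 2.5.
Inside |z| < r: -1, 1, 1. Outside (|z| ≥ r): 4.
p(0) = -4, so log|p(0)| = log(4) = 1.3863.
Apply Jensen: I(r) = log|p(0)| + Σ_k log(r/|z_k|), summed over zeros inside |z| < r.
  log(r/|z_k|) for z_k = -1: log(2.5/1) = 0.9163
  log(r/|z_k|) for z_k = 1: log(2.5/1) = 0.9163
  log(r/|z_k|) for z_k = 1: log(2.5/1) = 0.9163
  Outside zeros (4) contribute nothing to the Jensen sum.
Sum over inside zeros: 2.7489.
I(r) = log|p(0)| + (inside sum) = 1.3863 + 2.7489 = 4.1352.
Note: since some zeros are outside |z| ≤ r, the simplified n·log(r) form does NOT apply — only the inside zeros contribute.

I(r) ≈ 4.1352.


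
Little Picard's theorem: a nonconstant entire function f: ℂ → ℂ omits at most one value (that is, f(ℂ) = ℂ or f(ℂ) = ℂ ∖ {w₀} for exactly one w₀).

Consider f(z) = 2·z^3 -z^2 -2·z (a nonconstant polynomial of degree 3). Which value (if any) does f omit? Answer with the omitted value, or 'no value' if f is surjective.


Little Picard bounds the complement of f(ℂ) to at most one point.
For every w ∈ ℂ, the equation p(z) − w = 0 is a nonconstant polynomial in z and hence has at least one root by the fundamental theorem of algebra. So p is surjective onto ℂ, omitting no value.

Omitted value: no value.


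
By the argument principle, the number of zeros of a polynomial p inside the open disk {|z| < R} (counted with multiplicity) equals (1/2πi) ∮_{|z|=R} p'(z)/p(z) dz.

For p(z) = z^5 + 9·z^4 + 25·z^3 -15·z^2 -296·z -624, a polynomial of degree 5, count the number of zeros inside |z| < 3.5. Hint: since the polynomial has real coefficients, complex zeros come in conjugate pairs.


The zeros of p are: -4, -4, 3, (-2 + 3i), (-2 - 3i).
Their magnitudes are: 4, 4, 3, 3.606, 3.606.
Zeros with |z| < R = 3.5: 3.
Count = 1.
By the argument principle, (1/2πi) ∮_{|z|=R} p'(z)/p(z) dz equals exactly this count.

Number of zeros inside |z| < 3.5: 1.


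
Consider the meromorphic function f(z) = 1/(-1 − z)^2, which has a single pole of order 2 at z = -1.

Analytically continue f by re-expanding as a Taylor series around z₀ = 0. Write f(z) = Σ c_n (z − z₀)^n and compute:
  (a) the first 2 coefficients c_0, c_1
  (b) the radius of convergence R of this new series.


Let w = z − z₀, so z = z₀ + w.
Then -1 − z = -1 − (z₀ + w) = (-1 − z₀) − w = -1 − w.
f(z) = 1/(-1 − w)^2 = (1/(-1)^2) · (1 − w/(-1))^{−2}.
By the binomial series (1−u)^{−2} = Σ_{n≥0} C(n+1, 1) u^n for |u|<1, with u = w/(-1):
  c_n = C(n+1, 1) / (-1)^(n+2).
  c_0 = 1/(-1)^2 = 1.
  c_1 = 2/(-1)^3 = -2.
The series is valid for |w/d| < 1, i.e. |z − z₀| < |d|.
Radius of convergence: R = |-1 − z₀| = |-1| = 1 (distance from z₀ to the singularity z = -1).

c_0 = 1, c_1 = -2; R = 1.


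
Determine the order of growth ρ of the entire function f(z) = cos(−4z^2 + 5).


Write cos(w) = (e^{iw} ± e^{−iw})/(2 or 2i), so |cos(w)| ≤ e^{|w|}. With w = −4z^2 + 5, |w| ≤ 4r^2 + 5 on |z|=r, giving M(r) ≤ e^{4r^2 + 5} and ρ ≤ 2. For the lower bound, choose z on |z|=r with -4z^2 purely imaginary of modulus 4r^2; then |cos(−4z^2 + 5)| grows like e^{4r^2}/2, so ρ ≥ 2. Hence ρ = 2.
Therefore ρ = 2.

Order ρ = 2.


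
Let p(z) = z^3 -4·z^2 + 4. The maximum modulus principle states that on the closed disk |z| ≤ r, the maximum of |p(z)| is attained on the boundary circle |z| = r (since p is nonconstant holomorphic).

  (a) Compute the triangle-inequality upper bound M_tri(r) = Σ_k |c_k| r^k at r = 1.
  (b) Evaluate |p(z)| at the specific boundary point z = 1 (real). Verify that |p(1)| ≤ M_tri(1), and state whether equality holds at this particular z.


Coefficients: c_0 = 4, c_1 = 0, c_2 = -4, c_3 = 1. Radius r = 1.
Part (a). Triangle bound: M_tri(r) = Σ_k |c_k| r^k
  = |4|·1^0 + |0|·1^1 + |-4|·1^2 + |1|·1^3
  = 4 + 0 + 4 + 1 = 9.
This bounds M(r) := max_{|z|=r} |p(z)| from above; equality holds iff all terms c_k z^k can be made to align in phase at a single z on |z|=r.
Part (b). At z = 1 (real, on the circle |z| = r):
  p(1) = (4)·1^0 + (0)·1^1 + (-4)·1^2 + (1)·1^3 = 1.
  |p(1)| = 1.
Check: |p(1)| = 1 ≤ 9 = M_tri(1). ✓ Equality does not hold at z = 1 (the coefficients have mixed signs, so the terms do not all align in phase there).

M_tri(1) = 9; |p(1)| = 1; equality at z=1: no.


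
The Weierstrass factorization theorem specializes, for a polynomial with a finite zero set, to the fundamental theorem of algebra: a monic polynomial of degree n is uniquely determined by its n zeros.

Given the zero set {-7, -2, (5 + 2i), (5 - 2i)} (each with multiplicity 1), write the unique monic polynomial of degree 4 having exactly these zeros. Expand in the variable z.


The polynomial is p(z) = ∏_{α ∈ S} (z − α), where S = {-7, -2, (5 + 2i), (5 - 2i)}.
Expanding the product yields: p(z) = z^4 -z^3 -47·z^2 + 121·z + 406.
Note conjugate pairs combine to real quadratics: (z − (5+2i))(z − (5−2i)) = z² − 10z + 29.
The resulting polynomial has degree 4 and real coefficients as required.

p(z) = z^4 -z^3 -47·z^2 + 121·z + 406.


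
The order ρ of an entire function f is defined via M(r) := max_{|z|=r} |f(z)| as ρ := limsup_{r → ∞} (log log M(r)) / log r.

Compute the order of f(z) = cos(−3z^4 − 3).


Write cos(w) = (e^{iw} ± e^{−iw})/(2 or 2i), so |cos(w)| ≤ e^{|w|}. With w = −3z^4 − 3, |w| ≤ 3r^4 + 3 on |z|=r, giving M(r) ≤ e^{3r^4 + 3} and ρ ≤ 4. For the lower bound, choose z on |z|=r with -3z^4 purely imaginary of modulus 3r^4; then |cos(−3z^4 − 3)| grows like e^{3r^4}/2, so ρ ≥ 4. Hence ρ = 4.
Therefore ρ = 4.

Order ρ = 4.


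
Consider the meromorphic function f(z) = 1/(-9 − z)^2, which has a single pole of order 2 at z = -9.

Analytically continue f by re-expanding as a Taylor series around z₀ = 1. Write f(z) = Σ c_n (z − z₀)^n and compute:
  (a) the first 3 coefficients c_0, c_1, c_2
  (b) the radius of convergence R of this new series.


Let w = z − z₀, so z = z₀ + w.
Then -9 − z = -9 − (z₀ + w) = (-9 − z₀) − w = -10 − w.
f(z) = 1/(-10 − w)^2 = (1/(-10)^2) · (1 − w/(-10))^{−2}.
By the binomial series (1−u)^{−2} = Σ_{n≥0} C(n+1, 1) u^n for |u|<1, with u = w/(-10):
  c_n = C(n+1, 1) / (-10)^(n+2).
  c_0 = 1/(-10)^2 = 1/100.
  c_1 = 2/(-10)^3 = -1/500.
  c_2 = 3/(-10)^4 = 3/10000.
The series is valid for |w/d| < 1, i.e. |z − z₀| < |d|.
Radius of convergence: R = |-9 − z₀| = |-10| = 10 (distance from z₀ to the singularity z = -9).

c_0 = 1/100, c_1 = -1/500, c_2 = 3/10000; R = 10.


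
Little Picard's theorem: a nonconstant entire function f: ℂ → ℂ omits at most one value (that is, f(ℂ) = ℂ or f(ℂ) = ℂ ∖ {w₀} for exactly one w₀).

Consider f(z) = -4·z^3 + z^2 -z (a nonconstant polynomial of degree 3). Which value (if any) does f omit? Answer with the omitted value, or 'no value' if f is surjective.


Little Picard bounds the complement of f(ℂ) to at most one point.
For every w ∈ ℂ, the equation p(z) − w = 0 is a nonconstant polynomial in z and hence has at least one root by the fundamental theorem of algebra. So p is surjective onto ℂ, omitting no value.

Omitted value: no value.


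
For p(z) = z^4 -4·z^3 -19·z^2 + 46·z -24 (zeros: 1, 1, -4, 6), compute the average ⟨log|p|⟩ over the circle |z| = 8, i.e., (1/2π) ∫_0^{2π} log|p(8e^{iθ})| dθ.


Zeros: -4, 1, 1, 6; r = 8.
Inside |z| < r: -4, 1, 1, 6. Outside (|z| ≥ r): ∅.
p(0) = -24, so log|p(0)| = log(24) = 3.1781.
Apply Jensen: I(r) = log|p(0)| + Σ_k log(r/|z_k|), summed over zeros inside |z| < r.
  log(r/|z_k|) for z_k = 1: log(8/1) = 2.0794
  log(r/|z_k|) for z_k = 1: log(8/1) = 2.0794
  log(r/|z_k|) for z_k = -4: log(8/4) = 0.6931
  log(r/|z_k|) for z_k = 6: log(8/6) = 0.2877
Sum over inside zeros: 5.1397.
I(r) = log|p(0)| + (inside sum) = 3.1781 + 5.1397 = 8.3178.
Closed form (all zeros inside, monic): I(r) = n·log(r) = 4·log(8) = 8.3178. ✓

I(r) ≈ 8.3178.


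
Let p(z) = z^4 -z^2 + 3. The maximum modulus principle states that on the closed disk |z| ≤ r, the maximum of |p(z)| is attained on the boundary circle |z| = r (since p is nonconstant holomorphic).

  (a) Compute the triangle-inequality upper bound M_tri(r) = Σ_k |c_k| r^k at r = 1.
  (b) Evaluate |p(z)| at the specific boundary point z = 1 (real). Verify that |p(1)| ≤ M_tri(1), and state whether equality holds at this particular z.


Coefficients: c_0 = 3, c_1 = 0, c_2 = -1, c_3 = 0, c_4 = 1. Radius r = 1.
Part (a). Triangle bound: M_tri(r) = Σ_k |c_k| r^k
  = |3|·1^0 + |0|·1^1 + |-1|·1^2 + |0|·1^3 + |1|·1^4
  = 3 + 0 + 1 + 0 + 1 = 5.
This bounds M(r) := max_{|z|=r} |p(z)| from above; equality holds iff all terms c_k z^k can be made to align in phase at a single z on |z|=r.
Part (b). At z = 1 (real, on the circle |z| = r):
  p(1) = (3)·1^0 + (0)·1^1 + (-1)·1^2 + (0)·1^3 + (1)·1^4 = 3.
  |p(1)| = 3.
Check: |p(1)| = 3 ≤ 5 = M_tri(1). ✓ Equality does not hold at z = 1 (the coefficients have mixed signs, so the terms do not all align in phase there).

M_tri(1) = 5; |p(1)| = 3; equality at z=1: no.


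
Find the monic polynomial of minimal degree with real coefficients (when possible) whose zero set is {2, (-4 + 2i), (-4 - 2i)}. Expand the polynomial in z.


The polynomial is p(z) = ∏_{α ∈ S} (z − α), where S = {2, (-4 + 2i), (-4 - 2i)}.
Expanding the product yields: p(z) = z^3 + 6·z^2 + 4·z -40.
Note conjugate pairs combine to real quadratics: (z − (-4+2i))(z − (-4−2i)) = z² + 8z + 20.
The resulting polynomial has degree 3 and real coefficients as required.

p(z) = z^3 + 6·z^2 + 4·z -40.


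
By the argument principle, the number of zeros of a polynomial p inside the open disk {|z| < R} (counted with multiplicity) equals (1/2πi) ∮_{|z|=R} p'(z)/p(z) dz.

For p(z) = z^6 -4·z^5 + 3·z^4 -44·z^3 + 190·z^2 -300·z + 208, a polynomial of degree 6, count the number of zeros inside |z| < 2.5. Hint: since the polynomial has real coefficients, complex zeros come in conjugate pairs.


The zeros of p are: (1 + 1i), (1 - 1i), 4, 2, (-2 + 3i), (-2 - 3i).
Their magnitudes are: 1.414, 1.414, 4, 2, 3.606, 3.606.
Zeros with |z| < R = 2.5: (1 + 1i), (1 - 1i), 2.
Count = 3.
By the argument principle, (1/2πi) ∮_{|z|=R} p'(z)/p(z) dz equals exactly this count.

Number of zeros inside |z| < 2.5: 3.


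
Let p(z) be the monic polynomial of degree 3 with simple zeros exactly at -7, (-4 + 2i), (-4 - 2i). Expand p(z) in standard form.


The polynomial is p(z) = ∏_{α ∈ S} (z − α), where S = {-7, (-4 + 2i), (-4 - 2i)}.
Expanding the product yields: p(z) = z^3 + 15·z^2 + 76·z + 140.
Note conjugate pairs combine to real quadratics: (z − (-4+2i))(z − (-4−2i)) = z² + 8z + 20.
The resulting polynomial has degree 3 and real coefficients as required.

p(z) = z^3 + 15·z^2 + 76·z + 140.


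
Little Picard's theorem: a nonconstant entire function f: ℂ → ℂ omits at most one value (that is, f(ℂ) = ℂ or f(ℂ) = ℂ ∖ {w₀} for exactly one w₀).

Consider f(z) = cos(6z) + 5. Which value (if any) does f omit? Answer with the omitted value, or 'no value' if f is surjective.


Little Picard bounds the complement of f(ℂ) to at most one point.
cos is entire and surjective onto ℂ: for every w ∈ ℂ, cos(ζ) = w has a solution ζ ∈ ℂ (e.g., via the complex inverse arccos). With ζ = 6z this gives z = ζ/(6). Then 1·cos(6z) takes every value in 1·ℂ = ℂ, and adding 5 is a bijection of ℂ. So f is surjective and omits no value. (Note: only on the real line is cos bounded by [−1, 1].)

Omitted value: no value.


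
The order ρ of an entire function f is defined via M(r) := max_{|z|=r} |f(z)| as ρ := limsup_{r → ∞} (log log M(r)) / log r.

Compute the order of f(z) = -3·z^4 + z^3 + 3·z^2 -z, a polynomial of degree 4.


|f(z)| ≤ Σ|c_k|·r^k = O(r^4) as r → ∞. Polynomial growth is O(e^{r^ε}) for every ε > 0 (since r^4/e^{r^ε} → 0), so ρ ≤ ε for all ε > 0, i.e. ρ = 0. Every nonconstant polynomial has order 0.
Therefore ρ = 0.

Order ρ = 0.


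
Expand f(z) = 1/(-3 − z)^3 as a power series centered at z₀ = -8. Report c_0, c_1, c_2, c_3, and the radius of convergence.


Let w = z − z₀, so z = z₀ + w.
Then -3 − z = -3 − (z₀ + w) = (-3 − z₀) − w = 5 − w.
f(z) = 1/(5 − w)^3 = (1/(5)^3) · (1 − w/(5))^{−3}.
By the binomial series (1−u)^{−3} = Σ_{n≥0} C(n+2, 2) u^n for |u|<1, with u = w/(5):
  c_n = C(n+2, 2) / (5)^(n+3).
  c_0 = 1/(5)^3 = 1/125.
  c_1 = 3/(5)^4 = 3/625.
  c_2 = 6/(5)^5 = 6/3125.
  c_3 = 10/(5)^6 = 2/3125.
The series is valid for |w/d| < 1, i.e. |z − z₀| < |d|.
Radius of convergence: R = |-3 − z₀| = |5| = 5 (distance from z₀ to the singularity z = -3).

c_0 = 1/125, c_1 = 3/625, c_2 = 6/3125, c_3 = 2/3125; R = 5.


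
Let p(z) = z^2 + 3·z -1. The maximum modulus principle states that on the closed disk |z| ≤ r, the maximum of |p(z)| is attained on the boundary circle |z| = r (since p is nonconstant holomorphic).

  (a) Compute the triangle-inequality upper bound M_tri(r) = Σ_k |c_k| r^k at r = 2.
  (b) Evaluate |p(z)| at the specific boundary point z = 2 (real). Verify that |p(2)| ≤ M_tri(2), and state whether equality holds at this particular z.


Coefficients: c_0 = -1, c_1 = 3, c_2 = 1. Radius r = 2.
Part (a). Triangle bound: M_tri(r) = Σ_k |c_k| r^k
  = |-1|·2^0 + |3|·2^1 + |1|·2^2
  = 1 + 6 + 4 = 11.
This bounds M(r) := max_{|z|=r} |p(z)| from above; equality holds iff all terms c_k z^k can be made to align in phase at a single z on |z|=r.
Part (b). At z = 2 (real, on the circle |z| = r):
  p(2) = (-1)·2^0 + (3)·2^1 + (1)·2^2 = 9.
  |p(2)| = 9.
Check: |p(2)| = 9 ≤ 11 = M_tri(2). ✓ Equality does not hold at z = 2 (the coefficients have mixed signs, so the terms do not all align in phase there).

M_tri(2) = 11; |p(2)| = 9; equality at z=2: no.


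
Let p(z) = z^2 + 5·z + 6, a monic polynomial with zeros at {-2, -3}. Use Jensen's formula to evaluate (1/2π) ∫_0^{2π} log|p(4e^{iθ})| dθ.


Zeros: -3, -2; r = 4.
Inside |z| < r: -3, -2. Outside (|z| ≥ r): ∅.
p(0) = 6, so log|p(0)| = log(6) = 1.7918.
Apply Jensen: I(r) = log|p(0)| + Σ_k log(r/|z_k|), summed over zeros inside |z| < r.
  log(r/|z_k|) for z_k = -2: log(4/2) = 0.6931
  log(r/|z_k|) for z_k = -3: log(4/3) = 0.2877
Sum over inside zeros: 0.9808.
I(r) = log|p(0)| + (inside sum) = 1.7918 + 0.9808 = 2.7726.
Closed form (all zeros inside, monic): I(r) = n·log(r) = 2·log(4) = 2.7726. ✓

I(r) ≈ 2.7726.


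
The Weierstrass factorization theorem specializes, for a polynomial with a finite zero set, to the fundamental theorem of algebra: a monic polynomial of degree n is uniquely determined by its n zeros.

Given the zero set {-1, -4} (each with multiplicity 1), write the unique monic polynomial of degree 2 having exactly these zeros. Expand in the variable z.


The polynomial is p(z) = ∏_{α ∈ S} (z − α), where S = {-1, -4}.
Expanding the product yields: p(z) = z^2 + 5·z + 4.
The resulting polynomial has degree 2 and real coefficients as required.

p(z) = z^2 + 5·z + 4.


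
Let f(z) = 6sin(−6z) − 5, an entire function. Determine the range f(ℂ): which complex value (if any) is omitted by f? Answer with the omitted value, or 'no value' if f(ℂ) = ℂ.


Little Picard bounds the complement of f(ℂ) to at most one point.
sin is entire and surjective onto ℂ: for every w ∈ ℂ, sin(ζ) = w has a solution ζ ∈ ℂ (e.g., via the complex inverse arcsin). With ζ = −6z this gives z = ζ/(-6). Then 6·sin(−6z) takes every value in 6·ℂ = ℂ, and adding -5 is a bijection of ℂ. So f is surjective and omits no value. (Note: only on the real line is sin bounded by [−1, 1].)

Omitted value: no value.


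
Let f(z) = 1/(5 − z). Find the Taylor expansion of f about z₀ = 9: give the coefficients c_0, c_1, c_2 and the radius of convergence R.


Let w = z − z₀, so z = z₀ + w.
Then 5 − z = 5 − (z₀ + w) = (5 − z₀) − w = -4 − w.
f(z) = 1/(-4 − w) = (1/(-4)) · 1/(1 − w/(-4)) = Σ_{n≥0} w^n / (-4)^(n+1).
So c_n = 1/(-4)^(n+1):
  c_0 = 1/(-4)^1 = -1/4.
  c_1 = 1/(-4)^2 = 1/16.
  c_2 = 1/(-4)^3 = -1/64.
The series is valid for |w/d| < 1, i.e. |z − z₀| < |d|.
Radius of convergence: R = |5 − z₀| = |-4| = 4 (distance from z₀ to the singularity z = 5).

c_0 = -1/4, c_1 = 1/16, c_2 = -1/64; R = 4.


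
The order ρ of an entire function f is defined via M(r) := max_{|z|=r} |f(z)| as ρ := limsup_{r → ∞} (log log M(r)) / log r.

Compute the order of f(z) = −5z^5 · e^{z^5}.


M(r) = max_{|z|=r} |-5|·|z|^5·|e^{z^5}| = 5·r^5 · e^{1r^5} (the factors attain their maxima compatibly on |z|=r). Then log M(r) = log 5 + 5·log r + 1r^5, dominated by the last term, so log log M(r) ~ 5·log r. The polynomial factor -5z^5 contributes only a log r term and does not affect the order. ρ = 5.
Therefore ρ = 5.

Order ρ = 5.


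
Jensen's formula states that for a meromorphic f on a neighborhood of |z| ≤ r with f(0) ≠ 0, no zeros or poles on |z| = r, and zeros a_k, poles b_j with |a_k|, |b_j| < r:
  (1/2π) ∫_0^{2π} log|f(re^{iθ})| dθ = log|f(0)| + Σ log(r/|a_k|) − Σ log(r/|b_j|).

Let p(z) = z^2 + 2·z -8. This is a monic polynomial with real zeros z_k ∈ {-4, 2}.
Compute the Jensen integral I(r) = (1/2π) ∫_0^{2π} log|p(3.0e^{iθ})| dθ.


Zeros: -4, 2; r = 3.0.
Inside |z| < r: 2. Outside (|z| ≥ r): -4.
p(0) = -8, so log|p(0)| = log(8) = 2.0794.
Apply Jensen: I(r) = log|p(0)| + Σ_k log(r/|z_k|), summed over zeros inside |z| < r.
  log(r/|z_k|) for z_k = 2: log(3.0/2) = 0.4055
  Outside zeros (-4) contribute nothing to the Jensen sum.
Sum over inside zeros: 0.4055.
I(r) = log|p(0)| + (inside sum) = 2.0794 + 0.4055 = 2.4849.
Note: since some zeros are outside |z| ≤ r, the simplified n·log(r) form does NOT apply — only the inside zeros contribute.

I(r) ≈ 2.4849.


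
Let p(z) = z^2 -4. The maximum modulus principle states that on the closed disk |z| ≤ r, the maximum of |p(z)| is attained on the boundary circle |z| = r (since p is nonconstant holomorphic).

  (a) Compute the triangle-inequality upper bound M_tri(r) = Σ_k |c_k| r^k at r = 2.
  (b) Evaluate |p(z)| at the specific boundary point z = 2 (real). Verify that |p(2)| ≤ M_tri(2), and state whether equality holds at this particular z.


Coefficients: c_0 = -4, c_1 = 0, c_2 = 1. Radius r = 2.
Part (a). Triangle bound: M_tri(r) = Σ_k |c_k| r^k
  = |-4|·2^0 + |0|·2^1 + |1|·2^2
  = 4 + 0 + 4 = 8.
This bounds M(r) := max_{|z|=r} |p(z)| from above; equality holds iff all terms c_k z^k can be made to align in phase at a single z on |z|=r.
Part (b). At z = 2 (real, on the circle |z| = r):
  p(2) = (-4)·2^0 + (0)·2^1 + (1)·2^2 = 0.
  |p(2)| = 0.
Check: |p(2)| = 0 ≤ 8 = M_tri(2). ✓ Equality does not hold at z = 2 (the coefficients have mixed signs, so the terms do not all align in phase there).

M_tri(2) = 8; |p(2)| = 0; equality at z=2: no.


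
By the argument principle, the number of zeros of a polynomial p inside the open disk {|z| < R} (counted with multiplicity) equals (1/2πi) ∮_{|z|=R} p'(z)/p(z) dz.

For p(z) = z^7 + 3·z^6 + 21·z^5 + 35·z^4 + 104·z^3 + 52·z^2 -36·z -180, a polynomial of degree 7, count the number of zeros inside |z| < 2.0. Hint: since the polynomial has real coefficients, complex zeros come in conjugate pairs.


The zeros of p are: 1, (0 + 3i), (0 - 3i), (-1 + 1i), (-1 - 1i), (-1 + 3i), (-1 - 3i).
Their magnitudes are: 1, 3, 3, 1.414, 1.414, 3.162, 3.162.
Zeros with |z| < R = 2.0: 1, (-1 + 1i), (-1 - 1i).
Count = 3.
By the argument principle, (1/2πi) ∮_{|z|=R} p'(z)/p(z) dz equals exactly this count.

Number of zeros inside |z| < 2.0: 3.


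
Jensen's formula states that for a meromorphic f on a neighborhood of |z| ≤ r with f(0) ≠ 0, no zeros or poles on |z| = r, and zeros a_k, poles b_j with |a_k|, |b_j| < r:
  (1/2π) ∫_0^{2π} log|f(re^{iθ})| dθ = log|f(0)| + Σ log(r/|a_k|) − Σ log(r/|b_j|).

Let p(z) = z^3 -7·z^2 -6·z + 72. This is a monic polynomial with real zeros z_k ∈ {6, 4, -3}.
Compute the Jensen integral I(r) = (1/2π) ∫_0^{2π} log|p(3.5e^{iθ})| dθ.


Zeros: -3, 4, 6; r = 3.5.
Inside |z| < r: -3. Outside (|z| ≥ r): 4, 6.
p(0) = 72, so log|p(0)| = log(72) = 4.2767.
Apply Jensen: I(r) = log|p(0)| + Σ_k log(r/|z_k|), summed over zeros inside |z| < r.
  log(r/|z_k|) for z_k = -3: log(3.5/3) = 0.1542
  Outside zeros (4, 6) contribute nothing to the Jensen sum.
Sum over inside zeros: 0.1542.
I(r) = log|p(0)| + (inside sum) = 4.2767 + 0.1542 = 4.4308.
Note: since some zeros are outside |z| ≤ r, the simplified n·log(r) form does NOT apply — only the inside zeros contribute.

I(r) ≈ 4.4308.


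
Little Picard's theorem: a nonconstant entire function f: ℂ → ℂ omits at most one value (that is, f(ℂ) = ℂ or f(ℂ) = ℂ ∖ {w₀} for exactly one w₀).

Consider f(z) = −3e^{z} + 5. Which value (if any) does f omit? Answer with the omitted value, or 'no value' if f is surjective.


Little Picard bounds the complement of f(ℂ) to at most one point.
e^{z} is never zero on ℂ, so -3·e^{z} takes every value in ℂ ∖ {0}. Adding 5 shifts the range to ℂ ∖ {5}. Thus f omits exactly the value 5.

Omitted value: 5.


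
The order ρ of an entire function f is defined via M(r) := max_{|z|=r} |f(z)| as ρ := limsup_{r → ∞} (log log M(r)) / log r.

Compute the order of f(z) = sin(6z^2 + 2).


Write sin(w) = (e^{iw} ± e^{−iw})/(2 or 2i), so |sin(w)| ≤ e^{|w|}. With w = 6z^2 + 2, |w| ≤ 6r^2 + 2 on |z|=r, giving M(r) ≤ e^{6r^2 + 2} and ρ ≤ 2. For the lower bound, choose z on |z|=r with 6z^2 purely imaginary of modulus 6r^2; then |sin(6z^2 + 2)| grows like e^{6r^2}/2, so ρ ≥ 2. Hence ρ = 2.
Therefore ρ = 2.

Order ρ = 2.


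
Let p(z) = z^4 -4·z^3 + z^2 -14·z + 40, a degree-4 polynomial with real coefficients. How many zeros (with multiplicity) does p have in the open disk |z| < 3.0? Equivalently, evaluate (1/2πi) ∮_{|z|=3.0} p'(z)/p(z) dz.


The zeros of p are: (-1 + 2i), (-1 - 2i), 4, 2.
Their magnitudes are: 2.236, 2.236, 4, 2.
Zeros with |z| < R = 3.0: (-1 + 2i), (-1 - 2i), 2.
Count = 3.
By the argument principle, (1/2πi) ∮_{|z|=R} p'(z)/p(z) dz equals exactly this count.

Number of zeros inside |z| < 3.0: 3.


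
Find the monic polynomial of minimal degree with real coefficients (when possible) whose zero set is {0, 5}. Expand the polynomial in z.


The polynomial is p(z) = ∏_{α ∈ S} (z − α), where S = {0, 5}.
Expanding the product yields: p(z) = z^2 -5·z.
The resulting polynomial has degree 2 and real coefficients as required.

p(z) = z^2 -5·z.


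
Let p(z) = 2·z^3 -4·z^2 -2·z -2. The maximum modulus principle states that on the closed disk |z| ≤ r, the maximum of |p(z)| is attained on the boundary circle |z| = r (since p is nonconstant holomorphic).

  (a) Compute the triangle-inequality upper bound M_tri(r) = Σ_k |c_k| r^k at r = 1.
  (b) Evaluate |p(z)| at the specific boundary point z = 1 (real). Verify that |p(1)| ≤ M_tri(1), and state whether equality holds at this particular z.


Coefficients: c_0 = -2, c_1 = -2, c_2 = -4, c_3 = 2. Radius r = 1.
Part (a). Triangle bound: M_tri(r) = Σ_k |c_k| r^k
  = |-2|·1^0 + |-2|·1^1 + |-4|·1^2 + |2|·1^3
  = 2 + 2 + 4 + 2 = 10.
This bounds M(r) := max_{|z|=r} |p(z)| from above; equality holds iff all terms c_k z^k can be made to align in phase at a single z on |z|=r.
Part (b). At z = 1 (real, on the circle |z| = r):
  p(1) = (-2)·1^0 + (-2)·1^1 + (-4)·1^2 + (2)·1^3 = -6.
  |p(1)| = 6.
Check: |p(1)| = 6 ≤ 10 = M_tri(1). ✓ Equality does not hold at z = 1 (the coefficients have mixed signs, so the terms do not all align in phase there).

M_tri(1) = 10; |p(1)| = 6; equality at z=1: no.


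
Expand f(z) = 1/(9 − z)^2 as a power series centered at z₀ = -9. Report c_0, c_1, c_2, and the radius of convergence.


Let w = z − z₀, so z = z₀ + w.
Then 9 − z = 9 − (z₀ + w) = (9 − z₀) − w = 18 − w.
f(z) = 1/(18 − w)^2 = (1/(18)^2) · (1 − w/(18))^{−2}.
By the binomial series (1−u)^{−2} = Σ_{n≥0} C(n+1, 1) u^n for |u|<1, with u = w/(18):
  c_n = C(n+1, 1) / (18)^(n+2).
  c_0 = 1/(18)^2 = 1/324.
  c_1 = 2/(18)^3 = 1/2916.
  c_2 = 3/(18)^4 = 1/34992.
The series is valid for |w/d| < 1, i.e. |z − z₀| < |d|.
Radius of convergence: R = |9 − z₀| = |18| = 18 (distance from z₀ to the singularity z = 9).

c_0 = 1/324, c_1 = 1/2916, c_2 = 1/34992; R = 18.


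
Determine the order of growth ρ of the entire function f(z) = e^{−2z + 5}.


|e^{−2z + 5}| = e^{Re(-2·z) + 5} ≤ e^{2|z|^1 + 5} = e^{2r^1 + 5} on |z| = r, so ρ ≤ 1. Choosing z on |z|=r so that -2·z is real positive (always possible by picking arg z appropriately) gives |f(z)| = e^{2r^1 + 5}, matching the bound. The additive constant 5 does not affect log log M(r) ~ 1·log r. Hence ρ = 1.
Therefore ρ = 1.

Order ρ = 1.


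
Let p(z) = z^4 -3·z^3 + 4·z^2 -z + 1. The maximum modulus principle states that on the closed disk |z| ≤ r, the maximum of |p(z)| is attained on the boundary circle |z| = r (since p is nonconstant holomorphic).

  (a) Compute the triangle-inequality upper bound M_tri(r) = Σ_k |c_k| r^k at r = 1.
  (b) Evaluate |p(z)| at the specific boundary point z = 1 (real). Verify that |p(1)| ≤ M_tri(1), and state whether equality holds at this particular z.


Coefficients: c_0 = 1, c_1 = -1, c_2 = 4, c_3 = -3, c_4 = 1. Radius r = 1.
Part (a). Triangle bound: M_tri(r) = Σ_k |c_k| r^k
  = |1|·1^0 + |-1|·1^1 + |4|·1^2 + |-3|·1^3 + |1|·1^4
  = 1 + 1 + 4 + 3 + 1 = 10.
This bounds M(r) := max_{|z|=r} |p(z)| from above; equality holds iff all terms c_k z^k can be made to align in phase at a single z on |z|=r.
Part (b). At z = 1 (real, on the circle |z| = r):
  p(1) = (1)·1^0 + (-1)·1^1 + (4)·1^2 + (-3)·1^3 + (1)·1^4 = 2.
  |p(1)| = 2.
Check: |p(1)| = 2 ≤ 10 = M_tri(1). ✓ Equality does not hold at z = 1 (the coefficients have mixed signs, so the terms do not all align in phase there).

M_tri(1) = 10; |p(1)| = 2; equality at z=1: no.


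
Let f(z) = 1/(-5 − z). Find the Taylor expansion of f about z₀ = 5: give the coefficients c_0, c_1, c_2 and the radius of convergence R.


Let w = z − z₀, so z = z₀ + w.
Then -5 − z = -5 − (z₀ + w) = (-5 − z₀) − w = -10 − w.
f(z) = 1/(-10 − w) = (1/(-10)) · 1/(1 − w/(-10)) = Σ_{n≥0} w^n / (-10)^(n+1).
So c_n = 1/(-10)^(n+1):
  c_0 = 1/(-10)^1 = -1/10.
  c_1 = 1/(-10)^2 = 1/100.
  c_2 = 1/(-10)^3 = -1/1000.
The series is valid for |w/d| < 1, i.e. |z − z₀| < |d|.
Radius of convergence: R = |-5 − z₀| = |-10| = 10 (distance from z₀ to the singularity z = -5).

c_0 = -1/10, c_1 = 1/100, c_2 = -1/1000; R = 10.


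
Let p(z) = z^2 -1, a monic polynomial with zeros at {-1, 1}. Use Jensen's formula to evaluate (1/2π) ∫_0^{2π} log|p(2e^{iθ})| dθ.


Zeros: -1, 1; r = 2.
Inside |z| < r: -1, 1. Outside (|z| ≥ r): ∅.
p(0) = -1, so log|p(0)| = log(1) = 0.0000.
Apply Jensen: I(r) = log|p(0)| + Σ_k log(r/|z_k|), summed over zeros inside |z| < r.
  log(r/|z_k|) for z_k = -1: log(2/1) = 0.6931
  log(r/|z_k|) for z_k = 1: log(2/1) = 0.6931
Sum over inside zeros: 1.3863.
I(r) = log|p(0)| + (inside sum) = 0.0000 + 1.3863 = 1.3863.
Closed form (all zeros inside, monic): I(r) = n·log(r) = 2·log(2) = 1.3863. ✓

I(r) ≈ 1.3863.


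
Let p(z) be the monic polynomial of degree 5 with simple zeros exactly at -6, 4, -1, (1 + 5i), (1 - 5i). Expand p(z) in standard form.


The polynomial is p(z) = ∏_{α ∈ S} (z − α), where S = {-6, 4, -1, (1 + 5i), (1 - 5i)}.
Expanding the product yields: p(z) = z^5 + z^4 -2·z^3 + 98·z^2 -524·z -624.
Note conjugate pairs combine to real quadratics: (z − (1+5i))(z − (1−5i)) = z² − 2z + 26.
The resulting polynomial has degree 5 and real coefficients as required.

p(z) = z^5 + z^4 -2·z^3 + 98·z^2 -524·z -624.


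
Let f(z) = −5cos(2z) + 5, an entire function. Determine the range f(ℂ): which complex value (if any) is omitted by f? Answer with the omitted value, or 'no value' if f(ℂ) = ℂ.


Little Picard bounds the complement of f(ℂ) to at most one point.
cos is entire and surjective onto ℂ: for every w ∈ ℂ, cos(ζ) = w has a solution ζ ∈ ℂ (e.g., via the complex inverse arccos). With ζ = 2z this gives z = ζ/(2). Then -5·cos(2z) takes every value in -5·ℂ = ℂ, and adding 5 is a bijection of ℂ. So f is surjective and omits no value. (Note: only on the real line is cos bounded by [−1, 1].)

Omitted value: no value.


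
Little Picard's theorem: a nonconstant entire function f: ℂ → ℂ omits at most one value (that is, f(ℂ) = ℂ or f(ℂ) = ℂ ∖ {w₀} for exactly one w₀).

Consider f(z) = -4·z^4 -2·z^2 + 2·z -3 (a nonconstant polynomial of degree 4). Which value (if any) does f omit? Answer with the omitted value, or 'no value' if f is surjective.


Little Picard bounds the complement of f(ℂ) to at most one point.
For every w ∈ ℂ, the equation p(z) − w = 0 is a nonconstant polynomial in z and hence has at least one root by the fundamental theorem of algebra. So p is surjective onto ℂ, omitting no value.

Omitted value: no value.


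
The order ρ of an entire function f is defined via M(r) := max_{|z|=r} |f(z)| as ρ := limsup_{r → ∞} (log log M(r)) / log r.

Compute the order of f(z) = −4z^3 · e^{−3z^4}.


M(r) = max_{|z|=r} |-4|·|z|^3·|e^{−3z^4}| = 4·r^3 · e^{3r^4} (the factors attain their maxima compatibly on |z|=r). Then log M(r) = log 4 + 3·log r + 3r^4, dominated by the last term, so log log M(r) ~ 4·log r. The polynomial factor -4z^3 contributes only a log r term and does not affect the order. ρ = 4.
Therefore ρ = 4.

Order ρ = 4.


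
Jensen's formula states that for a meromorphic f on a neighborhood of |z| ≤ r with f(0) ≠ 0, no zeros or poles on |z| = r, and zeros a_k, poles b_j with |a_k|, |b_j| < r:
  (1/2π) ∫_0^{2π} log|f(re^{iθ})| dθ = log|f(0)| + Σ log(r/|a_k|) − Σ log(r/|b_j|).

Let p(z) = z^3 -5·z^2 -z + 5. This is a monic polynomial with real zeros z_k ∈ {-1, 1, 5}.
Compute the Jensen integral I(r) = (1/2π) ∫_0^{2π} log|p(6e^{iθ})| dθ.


Zeros: -1, 1, 5; r = 6.
Inside |z| < r: -1, 1, 5. Outside (|z| ≥ r): ∅.
p(0) = 5, so log|p(0)| = log(5) = 1.6094.
Apply Jensen: I(r) = log|p(0)| + Σ_k log(r/|z_k|), summed over zeros inside |z| < r.
  log(r/|z_k|) for z_k = -1: log(6/1) = 1.7918
  log(r/|z_k|) for z_k = 1: log(6/1) = 1.7918
  log(r/|z_k|) for z_k = 5: log(6/5) = 0.1823
Sum over inside zeros: 3.7658.
I(r) = log|p(0)| + (inside sum) = 1.6094 + 3.7658 = 5.3753.
Closed form (all zeros inside, monic): I(r) = n·log(r) = 3·log(6) = 5.3753. ✓

I(r) ≈ 5.3753.
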